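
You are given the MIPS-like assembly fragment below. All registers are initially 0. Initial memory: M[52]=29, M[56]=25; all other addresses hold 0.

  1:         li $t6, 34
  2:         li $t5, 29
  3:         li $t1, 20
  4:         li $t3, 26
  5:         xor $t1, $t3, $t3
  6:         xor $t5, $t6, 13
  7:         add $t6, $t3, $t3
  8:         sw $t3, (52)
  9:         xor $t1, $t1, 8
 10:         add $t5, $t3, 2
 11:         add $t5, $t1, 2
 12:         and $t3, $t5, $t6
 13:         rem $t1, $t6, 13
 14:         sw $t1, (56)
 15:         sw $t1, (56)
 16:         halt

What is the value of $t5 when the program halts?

10

li $t6, 34 → $t6=34
li $t5, 29 → $t5=29
li $t1, 20 → $t1=20
li $t3, 26 → $t3=26
xor $t1, $t3, $t3 → $t1=26^26=0
xor $t5, $t6, 13 → $t5=34^13=47
add $t6, $t3, $t3 → $t6=26+26=52
sw $t3, (52) → M[52]=26
xor $t1, $t1, 8 → $t1=0^8=8
add $t5, $t3, 2 → $t5=26+2=28
add $t5, $t1, 2 → $t5=8+2=10
and $t3, $t5, $t6 → $t3=10&52=0
rem $t1, $t6, 13 → $t1=52%13=0
sw $t1, (56) → M[56]=0
sw $t1, (56) → M[56]=0
halt.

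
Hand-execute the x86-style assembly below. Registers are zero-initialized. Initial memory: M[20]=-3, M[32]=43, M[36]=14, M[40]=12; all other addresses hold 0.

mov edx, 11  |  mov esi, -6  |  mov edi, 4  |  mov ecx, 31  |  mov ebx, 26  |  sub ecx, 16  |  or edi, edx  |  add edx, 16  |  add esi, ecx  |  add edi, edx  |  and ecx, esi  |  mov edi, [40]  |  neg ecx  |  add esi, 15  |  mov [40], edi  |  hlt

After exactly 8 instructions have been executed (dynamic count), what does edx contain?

after mov edx, 11: edx=11
after mov esi, -6: esi=-6
after mov edi, 4: edi=4
after mov ecx, 31: ecx=31
after mov ebx, 26: ebx=26
after sub ecx, 16: ecx=31-16=15
after or edi, edx: edi=4|11=15
after add edx, 16: edx=11+16=27
After step 8: edx = 27.

27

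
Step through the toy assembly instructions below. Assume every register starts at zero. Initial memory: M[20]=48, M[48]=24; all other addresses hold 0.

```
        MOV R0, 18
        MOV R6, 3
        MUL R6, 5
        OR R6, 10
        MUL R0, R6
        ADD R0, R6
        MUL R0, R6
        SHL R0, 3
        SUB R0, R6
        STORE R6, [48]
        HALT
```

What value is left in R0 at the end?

after MOV R0, 18: R0=18
after MOV R6, 3: R6=3
after MUL R6, 5: R6=3*5=15
after OR R6, 10: R6=15|10=15
after MUL R0, R6: R0=18*15=270
after ADD R0, R6: R0=270+15=285
after MUL R0, R6: R0=285*15=4275
after SHL R0, 3: R0=4275<<3=34200
after SUB R0, R6: R0=34200-15=34185
STORE R6, [48] → M[48]=15
halt.

34185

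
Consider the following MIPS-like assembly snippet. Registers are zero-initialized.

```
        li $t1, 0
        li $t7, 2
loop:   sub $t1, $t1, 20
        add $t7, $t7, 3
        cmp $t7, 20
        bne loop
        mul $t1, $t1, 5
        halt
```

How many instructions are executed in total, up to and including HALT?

li $t1, 0 → $t1=0
li $t7, 2 → $t7=2
sub $t1, $t1, 20 → $t1=0-20=-20
add $t7, $t7, 3 → $t7=2+3=5
cmp $t7, 20  (cmp 5,20)
bne loop: taken
sub $t1, $t1, 20 → $t1=(-20)-20=-40
add $t7, $t7, 3 → $t7=5+3=8
cmp $t7, 20  (cmp 8,20)
bne loop: taken
sub $t1, $t1, 20 → $t1=(-40)-20=-60
add $t7, $t7, 3 → $t7=8+3=11
cmp $t7, 20  (cmp 11,20)
bne loop: taken
sub $t1, $t1, 20 → $t1=(-60)-20=-80
add $t7, $t7, 3 → $t7=11+3=14
cmp $t7, 20  (cmp 14,20)
bne loop: taken
sub $t1, $t1, 20 → $t1=(-80)-20=-100
add $t7, $t7, 3 → $t7=14+3=17
cmp $t7, 20  (cmp 17,20)
bne loop: taken
sub $t1, $t1, 20 → $t1=(-100)-20=-120
add $t7, $t7, 3 → $t7=17+3=20
cmp $t7, 20  (cmp 20,20)
bne loop: not taken
mul $t1, $t1, 5 → $t1=(-120)*5=-600
halt.
Total executed instructions: 28.

28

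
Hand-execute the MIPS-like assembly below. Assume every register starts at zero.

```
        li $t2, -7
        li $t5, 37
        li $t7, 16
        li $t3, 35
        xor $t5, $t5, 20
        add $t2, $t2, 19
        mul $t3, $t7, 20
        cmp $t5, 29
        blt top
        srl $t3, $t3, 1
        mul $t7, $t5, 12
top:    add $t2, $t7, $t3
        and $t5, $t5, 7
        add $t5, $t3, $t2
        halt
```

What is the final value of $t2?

after li $t2, -7: $t2=-7
after li $t5, 37: $t5=37
after li $t7, 16: $t7=16
after li $t3, 35: $t3=35
after xor $t5, $t5, 20: $t5=37^20=49
after add $t2, $t2, 19: $t2=(-7)+19=12
after mul $t3, $t7, 20: $t3=16*20=320
cmp $t5, 29  (cmp 49,29)
blt top: not taken
after srl $t3, $t3, 1: $t3=320>>1=160
after mul $t7, $t5, 12: $t7=49*12=588
after add $t2, $t7, $t3: $t2=588+160=748
after and $t5, $t5, 7: $t5=49&7=1
after add $t5, $t3, $t2: $t5=160+748=908
halt.

748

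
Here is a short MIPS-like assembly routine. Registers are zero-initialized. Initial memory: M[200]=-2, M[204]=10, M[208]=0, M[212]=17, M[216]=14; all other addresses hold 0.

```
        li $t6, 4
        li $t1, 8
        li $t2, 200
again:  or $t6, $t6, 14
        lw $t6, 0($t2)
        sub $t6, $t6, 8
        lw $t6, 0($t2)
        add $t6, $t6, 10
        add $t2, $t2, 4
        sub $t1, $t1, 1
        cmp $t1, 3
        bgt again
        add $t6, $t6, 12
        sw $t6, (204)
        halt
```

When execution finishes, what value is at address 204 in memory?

36

after li $t6, 4: $t6=4
after li $t1, 8: $t1=8
after li $t2, 200: $t2=200
after or $t6, $t6, 14: $t6=4|14=14
after lw $t6, 0($t2): $t6=M[200]=-2
after sub $t6, $t6, 8: $t6=(-2)-8=-10
after lw $t6, 0($t2): $t6=M[200]=-2
after add $t6, $t6, 10: $t6=(-2)+10=8
after add $t2, $t2, 4: $t2=200+4=204
after sub $t1, $t1, 1: $t1=8-1=7
cmp $t1, 3  (cmp 7,3)
bgt again: taken
after or $t6, $t6, 14: $t6=8|14=14
after lw $t6, 0($t2): $t6=M[204]=10
after sub $t6, $t6, 8: $t6=10-8=2
after lw $t6, 0($t2): $t6=M[204]=10
after add $t6, $t6, 10: $t6=10+10=20
after add $t2, $t2, 4: $t2=204+4=208
after sub $t1, $t1, 1: $t1=7-1=6
cmp $t1, 3  (cmp 6,3)
bgt again: taken
after or $t6, $t6, 14: $t6=20|14=30
after lw $t6, 0($t2): $t6=M[208]=0
after sub $t6, $t6, 8: $t6=0-8=-8
after lw $t6, 0($t2): $t6=M[208]=0
after add $t6, $t6, 10: $t6=0+10=10
after add $t2, $t2, 4: $t2=208+4=212
after sub $t1, $t1, 1: $t1=6-1=5
cmp $t1, 3  (cmp 5,3)
bgt again: taken
after or $t6, $t6, 14: $t6=10|14=14
after lw $t6, 0($t2): $t6=M[212]=17
after sub $t6, $t6, 8: $t6=17-8=9
after lw $t6, 0($t2): $t6=M[212]=17
after add $t6, $t6, 10: $t6=17+10=27
after add $t2, $t2, 4: $t2=212+4=216
after sub $t1, $t1, 1: $t1=5-1=4
cmp $t1, 3  (cmp 4,3)
bgt again: taken
after or $t6, $t6, 14: $t6=27|14=31
after lw $t6, 0($t2): $t6=M[216]=14
after sub $t6, $t6, 8: $t6=14-8=6
after lw $t6, 0($t2): $t6=M[216]=14
after add $t6, $t6, 10: $t6=14+10=24
after add $t2, $t2, 4: $t2=216+4=220
after sub $t1, $t1, 1: $t1=4-1=3
cmp $t1, 3  (cmp 3,3)
bgt again: not taken
after add $t6, $t6, 12: $t6=24+12=36
sw $t6, (204) → M[204]=36
halt.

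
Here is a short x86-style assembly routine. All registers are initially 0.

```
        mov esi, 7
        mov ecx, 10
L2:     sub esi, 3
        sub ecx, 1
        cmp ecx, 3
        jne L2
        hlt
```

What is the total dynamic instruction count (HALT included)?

after mov esi, 7: esi=7
after mov ecx, 10: ecx=10
after sub esi, 3: esi=7-3=4
after sub ecx, 1: ecx=10-1=9
cmp ecx, 3  (cmp 9,3)
jne L2: taken
after sub esi, 3: esi=4-3=1
after sub ecx, 1: ecx=9-1=8
cmp ecx, 3  (cmp 8,3)
jne L2: taken
after sub esi, 3: esi=1-3=-2
after sub ecx, 1: ecx=8-1=7
cmp ecx, 3  (cmp 7,3)
jne L2: taken
after sub esi, 3: esi=(-2)-3=-5
after sub ecx, 1: ecx=7-1=6
cmp ecx, 3  (cmp 6,3)
jne L2: taken
after sub esi, 3: esi=(-5)-3=-8
after sub ecx, 1: ecx=6-1=5
cmp ecx, 3  (cmp 5,3)
jne L2: taken
after sub esi, 3: esi=(-8)-3=-11
after sub ecx, 1: ecx=5-1=4
cmp ecx, 3  (cmp 4,3)
jne L2: taken
after sub esi, 3: esi=(-11)-3=-14
after sub ecx, 1: ecx=4-1=3
cmp ecx, 3  (cmp 3,3)
jne L2: not taken
halt.
Total executed instructions: 31.

31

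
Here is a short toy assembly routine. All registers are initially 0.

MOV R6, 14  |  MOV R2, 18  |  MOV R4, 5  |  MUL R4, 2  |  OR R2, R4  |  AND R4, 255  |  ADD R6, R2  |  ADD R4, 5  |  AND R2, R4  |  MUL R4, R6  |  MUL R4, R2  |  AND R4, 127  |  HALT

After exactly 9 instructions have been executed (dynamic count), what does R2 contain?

after MOV R6, 14: R6=14
after MOV R2, 18: R2=18
after MOV R4, 5: R4=5
after MUL R4, 2: R4=5*2=10
after OR R2, R4: R2=18|10=26
after AND R4, 255: R4=10&255=10
after ADD R6, R2: R6=14+26=40
after ADD R4, 5: R4=10+5=15
after AND R2, R4: R2=26&15=10
After step 9: R2 = 10.

10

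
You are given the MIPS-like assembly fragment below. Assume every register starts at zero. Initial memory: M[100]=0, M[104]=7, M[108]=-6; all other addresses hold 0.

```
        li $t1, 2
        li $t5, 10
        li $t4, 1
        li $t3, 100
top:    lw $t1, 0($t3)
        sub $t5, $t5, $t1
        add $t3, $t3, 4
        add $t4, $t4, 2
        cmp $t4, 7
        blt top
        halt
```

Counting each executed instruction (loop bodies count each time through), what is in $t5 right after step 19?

li $t1, 2 → $t1=2
li $t5, 10 → $t5=10
li $t4, 1 → $t4=1
li $t3, 100 → $t3=100
lw $t1, 0($t3) → $t1=M[100]=0
sub $t5, $t5, $t1 → $t5=10-0=10
add $t3, $t3, 4 → $t3=100+4=104
add $t4, $t4, 2 → $t4=1+2=3
cmp $t4, 7  (cmp 3,7)
blt top: taken
lw $t1, 0($t3) → $t1=M[104]=7
sub $t5, $t5, $t1 → $t5=10-7=3
add $t3, $t3, 4 → $t3=104+4=108
add $t4, $t4, 2 → $t4=3+2=5
cmp $t4, 7  (cmp 5,7)
blt top: taken
lw $t1, 0($t3) → $t1=M[108]=-6
sub $t5, $t5, $t1 → $t5=3-(-6)=9
add $t3, $t3, 4 → $t3=108+4=112
After step 19: $t5 = 9.

9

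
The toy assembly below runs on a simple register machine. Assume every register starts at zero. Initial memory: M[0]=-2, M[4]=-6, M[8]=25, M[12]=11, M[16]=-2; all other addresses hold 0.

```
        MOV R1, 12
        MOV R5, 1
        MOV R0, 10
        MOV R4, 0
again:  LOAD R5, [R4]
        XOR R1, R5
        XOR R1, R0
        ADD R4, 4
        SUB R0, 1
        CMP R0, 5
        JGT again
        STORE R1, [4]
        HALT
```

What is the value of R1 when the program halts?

-18

after MOV R1, 12: R1=12
after MOV R5, 1: R5=1
after MOV R0, 10: R0=10
after MOV R4, 0: R4=0
after LOAD R5, [R4]: R5=M[0]=-2
after XOR R1, R5: R1=12^(-2)=-14
after XOR R1, R0: R1=(-14)^10=-8
after ADD R4, 4: R4=0+4=4
after SUB R0, 1: R0=10-1=9
CMP R0, 5  (cmp 9,5)
JGT again: taken
after LOAD R5, [R4]: R5=M[4]=-6
after XOR R1, R5: R1=(-8)^(-6)=2
after XOR R1, R0: R1=2^9=11
after ADD R4, 4: R4=4+4=8
after SUB R0, 1: R0=9-1=8
CMP R0, 5  (cmp 8,5)
JGT again: taken
after LOAD R5, [R4]: R5=M[8]=25
after XOR R1, R5: R1=11^25=18
after XOR R1, R0: R1=18^8=26
after ADD R4, 4: R4=8+4=12
after SUB R0, 1: R0=8-1=7
CMP R0, 5  (cmp 7,5)
JGT again: taken
after LOAD R5, [R4]: R5=M[12]=11
after XOR R1, R5: R1=26^11=17
after XOR R1, R0: R1=17^7=22
after ADD R4, 4: R4=12+4=16
after SUB R0, 1: R0=7-1=6
CMP R0, 5  (cmp 6,5)
JGT again: taken
after LOAD R5, [R4]: R5=M[16]=-2
after XOR R1, R5: R1=22^(-2)=-24
after XOR R1, R0: R1=(-24)^6=-18
after ADD R4, 4: R4=16+4=20
after SUB R0, 1: R0=6-1=5
CMP R0, 5  (cmp 5,5)
JGT again: not taken
STORE R1, [4] → M[4]=-18
halt.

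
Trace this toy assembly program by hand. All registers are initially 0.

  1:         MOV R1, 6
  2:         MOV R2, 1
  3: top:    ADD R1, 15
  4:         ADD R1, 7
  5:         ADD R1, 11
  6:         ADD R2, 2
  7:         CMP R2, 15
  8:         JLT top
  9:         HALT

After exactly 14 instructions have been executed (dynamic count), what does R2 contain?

5

R1=6
R2=1
R1=6+15=21
R1=21+7=28
R1=28+11=39
R2=1+2=3
CMP R2, 15  (cmp 3,15)
JLT top: taken
R1=39+15=54
R1=54+7=61
R1=61+11=72
R2=3+2=5
CMP R2, 15  (cmp 5,15)
JLT top: taken
After step 14: R2 = 5.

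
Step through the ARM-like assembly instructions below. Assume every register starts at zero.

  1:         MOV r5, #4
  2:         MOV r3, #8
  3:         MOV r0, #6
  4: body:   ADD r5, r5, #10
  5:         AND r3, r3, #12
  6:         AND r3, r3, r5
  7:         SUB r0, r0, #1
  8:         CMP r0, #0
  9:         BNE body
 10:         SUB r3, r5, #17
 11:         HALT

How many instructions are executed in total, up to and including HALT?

41

r5=4
r3=8
r0=6
r5=4+10=14
r3=8&12=8
r3=8&14=8
r0=6-1=5
CMP r0, #0  (cmp 5,0)
BNE body: taken
r5=14+10=24
r3=8&12=8
r3=8&24=8
r0=5-1=4
CMP r0, #0  (cmp 4,0)
BNE body: taken
r5=24+10=34
r3=8&12=8
r3=8&34=0
r0=4-1=3
CMP r0, #0  (cmp 3,0)
BNE body: taken
r5=34+10=44
r3=0&12=0
r3=0&44=0
r0=3-1=2
CMP r0, #0  (cmp 2,0)
BNE body: taken
r5=44+10=54
r3=0&12=0
r3=0&54=0
r0=2-1=1
CMP r0, #0  (cmp 1,0)
BNE body: taken
r5=54+10=64
r3=0&12=0
r3=0&64=0
r0=1-1=0
CMP r0, #0  (cmp 0,0)
BNE body: not taken
r3=64-17=47
halt.
Total executed instructions: 41.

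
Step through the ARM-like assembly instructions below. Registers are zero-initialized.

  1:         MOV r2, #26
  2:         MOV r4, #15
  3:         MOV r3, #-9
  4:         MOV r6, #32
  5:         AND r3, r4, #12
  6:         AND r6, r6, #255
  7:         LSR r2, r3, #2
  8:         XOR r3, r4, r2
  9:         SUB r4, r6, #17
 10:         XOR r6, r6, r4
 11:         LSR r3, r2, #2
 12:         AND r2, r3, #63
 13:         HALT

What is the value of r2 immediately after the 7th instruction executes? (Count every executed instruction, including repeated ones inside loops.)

after MOV r2, #26: r2=26
after MOV r4, #15: r4=15
after MOV r3, #-9: r3=-9
after MOV r6, #32: r6=32
after AND r3, r4, #12: r3=15&12=12
after AND r6, r6, #255: r6=32&255=32
after LSR r2, r3, #2: r2=12>>2=3
After step 7: r2 = 3.

3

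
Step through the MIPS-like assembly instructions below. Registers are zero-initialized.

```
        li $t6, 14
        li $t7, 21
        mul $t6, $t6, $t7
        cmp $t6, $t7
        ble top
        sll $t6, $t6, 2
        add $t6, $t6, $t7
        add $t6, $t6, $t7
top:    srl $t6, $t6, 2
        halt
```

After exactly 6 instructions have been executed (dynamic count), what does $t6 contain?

li $t6, 14 → $t6=14
li $t7, 21 → $t7=21
mul $t6, $t6, $t7 → $t6=14*21=294
cmp $t6, $t7  (cmp 294,21)
ble top: not taken
sll $t6, $t6, 2 → $t6=294<<2=1176
After step 6: $t6 = 1176.

1176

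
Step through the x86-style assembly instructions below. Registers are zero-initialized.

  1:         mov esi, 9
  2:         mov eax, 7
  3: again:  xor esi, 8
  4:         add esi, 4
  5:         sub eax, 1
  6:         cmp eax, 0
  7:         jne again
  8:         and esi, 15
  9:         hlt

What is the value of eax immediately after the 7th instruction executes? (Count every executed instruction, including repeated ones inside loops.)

after mov esi, 9: esi=9
after mov eax, 7: eax=7
after xor esi, 8: esi=9^8=1
after add esi, 4: esi=1+4=5
after sub eax, 1: eax=7-1=6
cmp eax, 0  (cmp 6,0)
jne again: taken
After step 7: eax = 6.

6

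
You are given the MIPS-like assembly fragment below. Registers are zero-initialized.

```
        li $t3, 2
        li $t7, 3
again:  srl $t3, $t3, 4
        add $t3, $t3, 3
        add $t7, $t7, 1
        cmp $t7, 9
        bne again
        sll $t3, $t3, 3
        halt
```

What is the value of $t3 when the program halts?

24

$t3=2
$t7=3
$t3=2>>4=0
$t3=0+3=3
$t7=3+1=4
cmp $t7, 9  (cmp 4,9)
bne again: taken
$t3=3>>4=0
$t3=0+3=3
$t7=4+1=5
cmp $t7, 9  (cmp 5,9)
bne again: taken
$t3=3>>4=0
$t3=0+3=3
$t7=5+1=6
cmp $t7, 9  (cmp 6,9)
bne again: taken
$t3=3>>4=0
$t3=0+3=3
$t7=6+1=7
cmp $t7, 9  (cmp 7,9)
bne again: taken
$t3=3>>4=0
$t3=0+3=3
$t7=7+1=8
cmp $t7, 9  (cmp 8,9)
bne again: taken
$t3=3>>4=0
$t3=0+3=3
$t7=8+1=9
cmp $t7, 9  (cmp 9,9)
bne again: not taken
$t3=3<<3=24
halt.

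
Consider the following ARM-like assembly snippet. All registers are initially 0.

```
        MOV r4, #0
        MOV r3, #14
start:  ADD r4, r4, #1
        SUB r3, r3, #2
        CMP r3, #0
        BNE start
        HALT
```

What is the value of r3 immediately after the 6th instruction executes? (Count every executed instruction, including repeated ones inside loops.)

MOV r4, #0 → r4=0
MOV r3, #14 → r3=14
ADD r4, r4, #1 → r4=0+1=1
SUB r3, r3, #2 → r3=14-2=12
CMP r3, #0  (cmp 12,0)
BNE start: taken
After step 6: r3 = 12.

12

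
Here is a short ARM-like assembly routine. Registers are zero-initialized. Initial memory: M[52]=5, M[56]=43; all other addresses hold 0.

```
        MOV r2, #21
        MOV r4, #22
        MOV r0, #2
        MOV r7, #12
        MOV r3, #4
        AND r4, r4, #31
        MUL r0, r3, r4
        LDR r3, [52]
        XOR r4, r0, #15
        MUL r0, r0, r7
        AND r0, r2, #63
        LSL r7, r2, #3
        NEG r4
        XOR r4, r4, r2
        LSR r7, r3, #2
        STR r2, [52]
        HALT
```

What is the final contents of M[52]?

r2=21
r4=22
r0=2
r7=12
r3=4
r4=22&31=22
r0=4*22=88
r3=M[52]=5
r4=88^15=87
r0=88*12=1056
r0=21&63=21
r7=21<<3=168
r4=-(87)=-87
r4=(-87)^21=-68
r7=5>>2=1
STR r2, [52] → M[52]=21
halt.

21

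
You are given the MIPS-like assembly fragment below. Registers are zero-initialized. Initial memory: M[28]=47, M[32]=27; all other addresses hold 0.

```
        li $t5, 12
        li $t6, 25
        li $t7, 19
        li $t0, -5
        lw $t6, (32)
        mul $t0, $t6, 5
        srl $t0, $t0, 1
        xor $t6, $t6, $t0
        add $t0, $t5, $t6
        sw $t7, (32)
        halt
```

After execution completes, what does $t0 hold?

$t5=12
$t6=25
$t7=19
$t0=-5
$t6=M[32]=27
$t0=27*5=135
$t0=135>>1=67
$t6=27^67=88
$t0=12+88=100
sw $t7, (32) → M[32]=19
halt.

100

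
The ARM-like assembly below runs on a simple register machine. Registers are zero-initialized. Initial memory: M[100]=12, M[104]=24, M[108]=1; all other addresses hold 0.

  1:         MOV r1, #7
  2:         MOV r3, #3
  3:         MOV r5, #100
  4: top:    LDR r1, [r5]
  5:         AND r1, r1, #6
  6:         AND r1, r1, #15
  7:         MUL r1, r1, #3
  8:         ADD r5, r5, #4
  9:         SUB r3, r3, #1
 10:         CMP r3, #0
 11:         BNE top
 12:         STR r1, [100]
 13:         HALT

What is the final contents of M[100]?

0

r1=7
r3=3
r5=100
r1=M[100]=12
r1=12&6=4
r1=4&15=4
r1=4*3=12
r5=100+4=104
r3=3-1=2
CMP r3, #0  (cmp 2,0)
BNE top: taken
r1=M[104]=24
r1=24&6=0
r1=0&15=0
r1=0*3=0
r5=104+4=108
r3=2-1=1
CMP r3, #0  (cmp 1,0)
BNE top: taken
r1=M[108]=1
r1=1&6=0
r1=0&15=0
r1=0*3=0
r5=108+4=112
r3=1-1=0
CMP r3, #0  (cmp 0,0)
BNE top: not taken
STR r1, [100] → M[100]=0
halt.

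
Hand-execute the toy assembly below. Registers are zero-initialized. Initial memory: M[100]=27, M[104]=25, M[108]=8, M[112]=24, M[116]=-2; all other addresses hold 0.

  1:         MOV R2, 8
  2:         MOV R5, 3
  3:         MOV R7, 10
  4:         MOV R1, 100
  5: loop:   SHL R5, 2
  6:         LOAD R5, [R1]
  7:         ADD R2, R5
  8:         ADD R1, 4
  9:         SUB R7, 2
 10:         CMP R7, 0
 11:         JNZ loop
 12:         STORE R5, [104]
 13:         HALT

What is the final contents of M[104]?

-2

after MOV R2, 8: R2=8
after MOV R5, 3: R5=3
after MOV R7, 10: R7=10
after MOV R1, 100: R1=100
after SHL R5, 2: R5=3<<2=12
after LOAD R5, [R1]: R5=M[100]=27
after ADD R2, R5: R2=8+27=35
after ADD R1, 4: R1=100+4=104
after SUB R7, 2: R7=10-2=8
CMP R7, 0  (cmp 8,0)
JNZ loop: taken
after SHL R5, 2: R5=27<<2=108
after LOAD R5, [R1]: R5=M[104]=25
after ADD R2, R5: R2=35+25=60
after ADD R1, 4: R1=104+4=108
after SUB R7, 2: R7=8-2=6
CMP R7, 0  (cmp 6,0)
JNZ loop: taken
after SHL R5, 2: R5=25<<2=100
after LOAD R5, [R1]: R5=M[108]=8
after ADD R2, R5: R2=60+8=68
after ADD R1, 4: R1=108+4=112
after SUB R7, 2: R7=6-2=4
CMP R7, 0  (cmp 4,0)
JNZ loop: taken
after SHL R5, 2: R5=8<<2=32
after LOAD R5, [R1]: R5=M[112]=24
after ADD R2, R5: R2=68+24=92
after ADD R1, 4: R1=112+4=116
after SUB R7, 2: R7=4-2=2
CMP R7, 0  (cmp 2,0)
JNZ loop: taken
after SHL R5, 2: R5=24<<2=96
after LOAD R5, [R1]: R5=M[116]=-2
after ADD R2, R5: R2=92+(-2)=90
after ADD R1, 4: R1=116+4=120
after SUB R7, 2: R7=2-2=0
CMP R7, 0  (cmp 0,0)
JNZ loop: not taken
STORE R5, [104] → M[104]=-2
halt.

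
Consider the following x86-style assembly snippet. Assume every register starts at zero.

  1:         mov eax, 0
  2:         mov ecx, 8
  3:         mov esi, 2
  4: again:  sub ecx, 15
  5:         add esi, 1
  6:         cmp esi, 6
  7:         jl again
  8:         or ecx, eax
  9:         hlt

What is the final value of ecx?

mov eax, 0 → eax=0
mov ecx, 8 → ecx=8
mov esi, 2 → esi=2
sub ecx, 15 → ecx=8-15=-7
add esi, 1 → esi=2+1=3
cmp esi, 6  (cmp 3,6)
jl again: taken
sub ecx, 15 → ecx=(-7)-15=-22
add esi, 1 → esi=3+1=4
cmp esi, 6  (cmp 4,6)
jl again: taken
sub ecx, 15 → ecx=(-22)-15=-37
add esi, 1 → esi=4+1=5
cmp esi, 6  (cmp 5,6)
jl again: taken
sub ecx, 15 → ecx=(-37)-15=-52
add esi, 1 → esi=5+1=6
cmp esi, 6  (cmp 6,6)
jl again: not taken
or ecx, eax → ecx=(-52)|0=-52
halt.

-52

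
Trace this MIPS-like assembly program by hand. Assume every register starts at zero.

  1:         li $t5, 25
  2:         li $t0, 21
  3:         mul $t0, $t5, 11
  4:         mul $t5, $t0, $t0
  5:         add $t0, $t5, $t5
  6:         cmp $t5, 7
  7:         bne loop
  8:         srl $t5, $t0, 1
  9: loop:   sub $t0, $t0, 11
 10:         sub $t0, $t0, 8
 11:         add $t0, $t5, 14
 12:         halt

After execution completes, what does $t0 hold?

$t5=25
$t0=21
$t0=25*11=275
$t5=275*275=75625
$t0=75625+75625=151250
cmp $t5, 7  (cmp 75625,7)
bne loop: taken
$t0=151250-11=151239
$t0=151239-8=151231
$t0=75625+14=75639
halt.

75639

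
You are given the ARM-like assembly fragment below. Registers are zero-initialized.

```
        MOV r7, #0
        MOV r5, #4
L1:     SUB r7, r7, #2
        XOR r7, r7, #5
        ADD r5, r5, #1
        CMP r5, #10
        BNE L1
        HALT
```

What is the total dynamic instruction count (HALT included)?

33

after MOV r7, #0: r7=0
after MOV r5, #4: r5=4
after SUB r7, r7, #2: r7=0-2=-2
after XOR r7, r7, #5: r7=(-2)^5=-5
after ADD r5, r5, #1: r5=4+1=5
CMP r5, #10  (cmp 5,10)
BNE L1: taken
after SUB r7, r7, #2: r7=(-5)-2=-7
after XOR r7, r7, #5: r7=(-7)^5=-4
after ADD r5, r5, #1: r5=5+1=6
CMP r5, #10  (cmp 6,10)
BNE L1: taken
after SUB r7, r7, #2: r7=(-4)-2=-6
after XOR r7, r7, #5: r7=(-6)^5=-1
after ADD r5, r5, #1: r5=6+1=7
CMP r5, #10  (cmp 7,10)
BNE L1: taken
after SUB r7, r7, #2: r7=(-1)-2=-3
after XOR r7, r7, #5: r7=(-3)^5=-8
after ADD r5, r5, #1: r5=7+1=8
CMP r5, #10  (cmp 8,10)
BNE L1: taken
after SUB r7, r7, #2: r7=(-8)-2=-10
after XOR r7, r7, #5: r7=(-10)^5=-13
after ADD r5, r5, #1: r5=8+1=9
CMP r5, #10  (cmp 9,10)
BNE L1: taken
after SUB r7, r7, #2: r7=(-13)-2=-15
after XOR r7, r7, #5: r7=(-15)^5=-12
after ADD r5, r5, #1: r5=9+1=10
CMP r5, #10  (cmp 10,10)
BNE L1: not taken
halt.
Total executed instructions: 33.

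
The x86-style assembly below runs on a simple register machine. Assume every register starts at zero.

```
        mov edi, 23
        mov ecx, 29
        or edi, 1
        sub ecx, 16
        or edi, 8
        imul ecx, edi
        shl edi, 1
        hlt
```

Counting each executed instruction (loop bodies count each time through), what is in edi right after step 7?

62

mov edi, 23 → edi=23
mov ecx, 29 → ecx=29
or edi, 1 → edi=23|1=23
sub ecx, 16 → ecx=29-16=13
or edi, 8 → edi=23|8=31
imul ecx, edi → ecx=13*31=403
shl edi, 1 → edi=31<<1=62
After step 7: edi = 62.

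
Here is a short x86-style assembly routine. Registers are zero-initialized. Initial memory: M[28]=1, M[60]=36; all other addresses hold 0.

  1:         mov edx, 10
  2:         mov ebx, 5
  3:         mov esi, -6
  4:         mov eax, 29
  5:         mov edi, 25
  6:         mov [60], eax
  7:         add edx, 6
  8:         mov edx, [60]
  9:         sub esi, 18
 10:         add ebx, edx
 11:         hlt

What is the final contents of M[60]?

mov edx, 10 → edx=10
mov ebx, 5 → ebx=5
mov esi, -6 → esi=-6
mov eax, 29 → eax=29
mov edi, 25 → edi=25
mov [60], eax → M[60]=29
add edx, 6 → edx=10+6=16
mov edx, [60] → edx=M[60]=29
sub esi, 18 → esi=(-6)-18=-24
add ebx, edx → ebx=5+29=34
halt.

29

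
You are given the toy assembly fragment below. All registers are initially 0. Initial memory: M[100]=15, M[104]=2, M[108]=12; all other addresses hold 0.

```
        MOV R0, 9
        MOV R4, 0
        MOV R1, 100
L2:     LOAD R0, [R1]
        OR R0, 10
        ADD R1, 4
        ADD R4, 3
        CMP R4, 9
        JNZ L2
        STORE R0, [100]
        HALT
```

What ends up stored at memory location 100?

14

after MOV R0, 9: R0=9
after MOV R4, 0: R4=0
after MOV R1, 100: R1=100
after LOAD R0, [R1]: R0=M[100]=15
after OR R0, 10: R0=15|10=15
after ADD R1, 4: R1=100+4=104
after ADD R4, 3: R4=0+3=3
CMP R4, 9  (cmp 3,9)
JNZ L2: taken
after LOAD R0, [R1]: R0=M[104]=2
after OR R0, 10: R0=2|10=10
after ADD R1, 4: R1=104+4=108
after ADD R4, 3: R4=3+3=6
CMP R4, 9  (cmp 6,9)
JNZ L2: taken
after LOAD R0, [R1]: R0=M[108]=12
after OR R0, 10: R0=12|10=14
after ADD R1, 4: R1=108+4=112
after ADD R4, 3: R4=6+3=9
CMP R4, 9  (cmp 9,9)
JNZ L2: not taken
STORE R0, [100] → M[100]=14
halt.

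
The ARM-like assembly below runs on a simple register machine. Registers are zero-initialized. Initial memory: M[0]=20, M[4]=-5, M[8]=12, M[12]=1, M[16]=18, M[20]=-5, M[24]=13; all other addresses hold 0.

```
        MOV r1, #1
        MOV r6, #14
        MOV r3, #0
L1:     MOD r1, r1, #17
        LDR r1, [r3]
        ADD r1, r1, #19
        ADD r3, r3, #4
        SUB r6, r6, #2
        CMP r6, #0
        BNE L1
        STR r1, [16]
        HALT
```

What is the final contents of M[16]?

32

MOV r1, #1 → r1=1
MOV r6, #14 → r6=14
MOV r3, #0 → r3=0
MOD r1, r1, #17 → r1=1%17=1
LDR r1, [r3] → r1=M[0]=20
ADD r1, r1, #19 → r1=20+19=39
ADD r3, r3, #4 → r3=0+4=4
SUB r6, r6, #2 → r6=14-2=12
CMP r6, #0  (cmp 12,0)
BNE L1: taken
MOD r1, r1, #17 → r1=39%17=5
LDR r1, [r3] → r1=M[4]=-5
ADD r1, r1, #19 → r1=(-5)+19=14
ADD r3, r3, #4 → r3=4+4=8
SUB r6, r6, #2 → r6=12-2=10
CMP r6, #0  (cmp 10,0)
BNE L1: taken
MOD r1, r1, #17 → r1=14%17=14
LDR r1, [r3] → r1=M[8]=12
ADD r1, r1, #19 → r1=12+19=31
ADD r3, r3, #4 → r3=8+4=12
SUB r6, r6, #2 → r6=10-2=8
CMP r6, #0  (cmp 8,0)
BNE L1: taken
MOD r1, r1, #17 → r1=31%17=14
LDR r1, [r3] → r1=M[12]=1
ADD r1, r1, #19 → r1=1+19=20
ADD r3, r3, #4 → r3=12+4=16
SUB r6, r6, #2 → r6=8-2=6
CMP r6, #0  (cmp 6,0)
BNE L1: taken
MOD r1, r1, #17 → r1=20%17=3
LDR r1, [r3] → r1=M[16]=18
ADD r1, r1, #19 → r1=18+19=37
ADD r3, r3, #4 → r3=16+4=20
SUB r6, r6, #2 → r6=6-2=4
CMP r6, #0  (cmp 4,0)
BNE L1: taken
MOD r1, r1, #17 → r1=37%17=3
LDR r1, [r3] → r1=M[20]=-5
ADD r1, r1, #19 → r1=(-5)+19=14
ADD r3, r3, #4 → r3=20+4=24
SUB r6, r6, #2 → r6=4-2=2
CMP r6, #0  (cmp 2,0)
BNE L1: taken
MOD r1, r1, #17 → r1=14%17=14
LDR r1, [r3] → r1=M[24]=13
ADD r1, r1, #19 → r1=13+19=32
ADD r3, r3, #4 → r3=24+4=28
SUB r6, r6, #2 → r6=2-2=0
CMP r6, #0  (cmp 0,0)
BNE L1: not taken
STR r1, [16] → M[16]=32
halt.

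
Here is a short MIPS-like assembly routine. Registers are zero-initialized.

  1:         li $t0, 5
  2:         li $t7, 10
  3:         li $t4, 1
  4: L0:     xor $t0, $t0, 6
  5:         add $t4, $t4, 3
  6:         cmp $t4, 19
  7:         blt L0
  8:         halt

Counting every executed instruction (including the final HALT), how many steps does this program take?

28

after li $t0, 5: $t0=5
after li $t7, 10: $t7=10
after li $t4, 1: $t4=1
after xor $t0, $t0, 6: $t0=5^6=3
after add $t4, $t4, 3: $t4=1+3=4
cmp $t4, 19  (cmp 4,19)
blt L0: taken
after xor $t0, $t0, 6: $t0=3^6=5
after add $t4, $t4, 3: $t4=4+3=7
cmp $t4, 19  (cmp 7,19)
blt L0: taken
after xor $t0, $t0, 6: $t0=5^6=3
after add $t4, $t4, 3: $t4=7+3=10
cmp $t4, 19  (cmp 10,19)
blt L0: taken
after xor $t0, $t0, 6: $t0=3^6=5
after add $t4, $t4, 3: $t4=10+3=13
cmp $t4, 19  (cmp 13,19)
blt L0: taken
after xor $t0, $t0, 6: $t0=5^6=3
after add $t4, $t4, 3: $t4=13+3=16
cmp $t4, 19  (cmp 16,19)
blt L0: taken
after xor $t0, $t0, 6: $t0=3^6=5
after add $t4, $t4, 3: $t4=16+3=19
cmp $t4, 19  (cmp 19,19)
blt L0: not taken
halt.
Total executed instructions: 28.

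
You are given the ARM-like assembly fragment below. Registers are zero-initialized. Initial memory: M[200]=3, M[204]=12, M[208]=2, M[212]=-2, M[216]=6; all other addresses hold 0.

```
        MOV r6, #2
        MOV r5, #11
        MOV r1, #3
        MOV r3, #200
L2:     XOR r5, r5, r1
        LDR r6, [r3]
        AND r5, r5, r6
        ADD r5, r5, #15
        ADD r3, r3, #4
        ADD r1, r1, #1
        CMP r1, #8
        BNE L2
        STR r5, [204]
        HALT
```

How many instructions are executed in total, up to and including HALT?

after MOV r6, #2: r6=2
after MOV r5, #11: r5=11
after MOV r1, #3: r1=3
after MOV r3, #200: r3=200
after XOR r5, r5, r1: r5=11^3=8
after LDR r6, [r3]: r6=M[200]=3
after AND r5, r5, r6: r5=8&3=0
after ADD r5, r5, #15: r5=0+15=15
after ADD r3, r3, #4: r3=200+4=204
after ADD r1, r1, #1: r1=3+1=4
CMP r1, #8  (cmp 4,8)
BNE L2: taken
after XOR r5, r5, r1: r5=15^4=11
after LDR r6, [r3]: r6=M[204]=12
after AND r5, r5, r6: r5=11&12=8
after ADD r5, r5, #15: r5=8+15=23
after ADD r3, r3, #4: r3=204+4=208
after ADD r1, r1, #1: r1=4+1=5
CMP r1, #8  (cmp 5,8)
BNE L2: taken
after XOR r5, r5, r1: r5=23^5=18
after LDR r6, [r3]: r6=M[208]=2
after AND r5, r5, r6: r5=18&2=2
after ADD r5, r5, #15: r5=2+15=17
after ADD r3, r3, #4: r3=208+4=212
after ADD r1, r1, #1: r1=5+1=6
CMP r1, #8  (cmp 6,8)
BNE L2: taken
after XOR r5, r5, r1: r5=17^6=23
after LDR r6, [r3]: r6=M[212]=-2
after AND r5, r5, r6: r5=23&(-2)=22
after ADD r5, r5, #15: r5=22+15=37
after ADD r3, r3, #4: r3=212+4=216
after ADD r1, r1, #1: r1=6+1=7
CMP r1, #8  (cmp 7,8)
BNE L2: taken
after XOR r5, r5, r1: r5=37^7=34
after LDR r6, [r3]: r6=M[216]=6
after AND r5, r5, r6: r5=34&6=2
after ADD r5, r5, #15: r5=2+15=17
after ADD r3, r3, #4: r3=216+4=220
after ADD r1, r1, #1: r1=7+1=8
CMP r1, #8  (cmp 8,8)
BNE L2: not taken
STR r5, [204] → M[204]=17
halt.
Total executed instructions: 46.

46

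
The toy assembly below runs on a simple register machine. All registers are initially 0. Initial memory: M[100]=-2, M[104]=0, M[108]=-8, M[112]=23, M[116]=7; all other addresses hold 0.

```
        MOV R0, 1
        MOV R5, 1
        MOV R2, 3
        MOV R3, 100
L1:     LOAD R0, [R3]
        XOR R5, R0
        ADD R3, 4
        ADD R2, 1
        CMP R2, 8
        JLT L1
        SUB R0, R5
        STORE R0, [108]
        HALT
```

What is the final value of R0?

-16

after MOV R0, 1: R0=1
after MOV R5, 1: R5=1
after MOV R2, 3: R2=3
after MOV R3, 100: R3=100
after LOAD R0, [R3]: R0=M[100]=-2
after XOR R5, R0: R5=1^(-2)=-1
after ADD R3, 4: R3=100+4=104
after ADD R2, 1: R2=3+1=4
CMP R2, 8  (cmp 4,8)
JLT L1: taken
after LOAD R0, [R3]: R0=M[104]=0
after XOR R5, R0: R5=(-1)^0=-1
after ADD R3, 4: R3=104+4=108
after ADD R2, 1: R2=4+1=5
CMP R2, 8  (cmp 5,8)
JLT L1: taken
after LOAD R0, [R3]: R0=M[108]=-8
after XOR R5, R0: R5=(-1)^(-8)=7
after ADD R3, 4: R3=108+4=112
after ADD R2, 1: R2=5+1=6
CMP R2, 8  (cmp 6,8)
JLT L1: taken
after LOAD R0, [R3]: R0=M[112]=23
after XOR R5, R0: R5=7^23=16
after ADD R3, 4: R3=112+4=116
after ADD R2, 1: R2=6+1=7
CMP R2, 8  (cmp 7,8)
JLT L1: taken
after LOAD R0, [R3]: R0=M[116]=7
after XOR R5, R0: R5=16^7=23
after ADD R3, 4: R3=116+4=120
after ADD R2, 1: R2=7+1=8
CMP R2, 8  (cmp 8,8)
JLT L1: not taken
after SUB R0, R5: R0=7-23=-16
STORE R0, [108] → M[108]=-16
halt.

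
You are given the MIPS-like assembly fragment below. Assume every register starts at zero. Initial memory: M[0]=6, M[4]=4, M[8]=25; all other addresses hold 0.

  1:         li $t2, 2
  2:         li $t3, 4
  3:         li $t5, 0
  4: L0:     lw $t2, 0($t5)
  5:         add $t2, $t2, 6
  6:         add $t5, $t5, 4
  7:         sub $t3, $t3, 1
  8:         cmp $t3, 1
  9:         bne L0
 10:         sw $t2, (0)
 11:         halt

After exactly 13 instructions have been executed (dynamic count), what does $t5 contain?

li $t2, 2 → $t2=2
li $t3, 4 → $t3=4
li $t5, 0 → $t5=0
lw $t2, 0($t5) → $t2=M[0]=6
add $t2, $t2, 6 → $t2=6+6=12
add $t5, $t5, 4 → $t5=0+4=4
sub $t3, $t3, 1 → $t3=4-1=3
cmp $t3, 1  (cmp 3,1)
bne L0: taken
lw $t2, 0($t5) → $t2=M[4]=4
add $t2, $t2, 6 → $t2=4+6=10
add $t5, $t5, 4 → $t5=4+4=8
sub $t3, $t3, 1 → $t3=3-1=2
After step 13: $t5 = 8.

8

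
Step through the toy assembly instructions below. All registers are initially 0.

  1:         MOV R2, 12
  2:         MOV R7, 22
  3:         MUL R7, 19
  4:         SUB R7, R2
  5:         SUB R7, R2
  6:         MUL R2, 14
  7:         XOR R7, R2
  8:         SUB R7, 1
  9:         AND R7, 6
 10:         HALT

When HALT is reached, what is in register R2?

168

MOV R2, 12 → R2=12
MOV R7, 22 → R7=22
MUL R7, 19 → R7=22*19=418
SUB R7, R2 → R7=418-12=406
SUB R7, R2 → R7=406-12=394
MUL R2, 14 → R2=12*14=168
XOR R7, R2 → R7=394^168=290
SUB R7, 1 → R7=290-1=289
AND R7, 6 → R7=289&6=0
halt.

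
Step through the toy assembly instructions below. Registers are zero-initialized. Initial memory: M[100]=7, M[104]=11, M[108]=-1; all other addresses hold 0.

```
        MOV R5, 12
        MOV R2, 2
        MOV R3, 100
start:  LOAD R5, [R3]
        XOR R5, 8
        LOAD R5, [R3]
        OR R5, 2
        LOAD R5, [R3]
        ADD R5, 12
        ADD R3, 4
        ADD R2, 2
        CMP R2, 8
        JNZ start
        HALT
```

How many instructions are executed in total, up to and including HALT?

MOV R5, 12 → R5=12
MOV R2, 2 → R2=2
MOV R3, 100 → R3=100
LOAD R5, [R3] → R5=M[100]=7
XOR R5, 8 → R5=7^8=15
LOAD R5, [R3] → R5=M[100]=7
OR R5, 2 → R5=7|2=7
LOAD R5, [R3] → R5=M[100]=7
ADD R5, 12 → R5=7+12=19
ADD R3, 4 → R3=100+4=104
ADD R2, 2 → R2=2+2=4
CMP R2, 8  (cmp 4,8)
JNZ start: taken
LOAD R5, [R3] → R5=M[104]=11
XOR R5, 8 → R5=11^8=3
LOAD R5, [R3] → R5=M[104]=11
OR R5, 2 → R5=11|2=11
LOAD R5, [R3] → R5=M[104]=11
ADD R5, 12 → R5=11+12=23
ADD R3, 4 → R3=104+4=108
ADD R2, 2 → R2=4+2=6
CMP R2, 8  (cmp 6,8)
JNZ start: taken
LOAD R5, [R3] → R5=M[108]=-1
XOR R5, 8 → R5=(-1)^8=-9
LOAD R5, [R3] → R5=M[108]=-1
OR R5, 2 → R5=(-1)|2=-1
LOAD R5, [R3] → R5=M[108]=-1
ADD R5, 12 → R5=(-1)+12=11
ADD R3, 4 → R3=108+4=112
ADD R2, 2 → R2=6+2=8
CMP R2, 8  (cmp 8,8)
JNZ start: not taken
halt.
Total executed instructions: 34.

34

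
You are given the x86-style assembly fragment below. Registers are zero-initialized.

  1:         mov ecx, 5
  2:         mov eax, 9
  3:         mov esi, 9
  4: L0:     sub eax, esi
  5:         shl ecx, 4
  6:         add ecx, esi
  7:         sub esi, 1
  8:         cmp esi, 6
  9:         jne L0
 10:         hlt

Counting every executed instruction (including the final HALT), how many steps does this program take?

22

mov ecx, 5 → ecx=5
mov eax, 9 → eax=9
mov esi, 9 → esi=9
sub eax, esi → eax=9-9=0
shl ecx, 4 → ecx=5<<4=80
add ecx, esi → ecx=80+9=89
sub esi, 1 → esi=9-1=8
cmp esi, 6  (cmp 8,6)
jne L0: taken
sub eax, esi → eax=0-8=-8
shl ecx, 4 → ecx=89<<4=1424
add ecx, esi → ecx=1424+8=1432
sub esi, 1 → esi=8-1=7
cmp esi, 6  (cmp 7,6)
jne L0: taken
sub eax, esi → eax=(-8)-7=-15
shl ecx, 4 → ecx=1432<<4=22912
add ecx, esi → ecx=22912+7=22919
sub esi, 1 → esi=7-1=6
cmp esi, 6  (cmp 6,6)
jne L0: not taken
halt.
Total executed instructions: 22.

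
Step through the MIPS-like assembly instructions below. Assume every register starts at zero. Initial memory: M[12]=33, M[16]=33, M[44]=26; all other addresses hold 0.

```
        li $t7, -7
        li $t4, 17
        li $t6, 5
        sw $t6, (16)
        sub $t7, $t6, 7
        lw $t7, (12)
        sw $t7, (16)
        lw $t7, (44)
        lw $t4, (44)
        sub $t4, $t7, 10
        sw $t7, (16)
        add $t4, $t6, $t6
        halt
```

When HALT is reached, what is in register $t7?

26

after li $t7, -7: $t7=-7
after li $t4, 17: $t4=17
after li $t6, 5: $t6=5
sw $t6, (16) → M[16]=5
after sub $t7, $t6, 7: $t7=5-7=-2
after lw $t7, (12): $t7=M[12]=33
sw $t7, (16) → M[16]=33
after lw $t7, (44): $t7=M[44]=26
after lw $t4, (44): $t4=M[44]=26
after sub $t4, $t7, 10: $t4=26-10=16
sw $t7, (16) → M[16]=26
after add $t4, $t6, $t6: $t4=5+5=10
halt.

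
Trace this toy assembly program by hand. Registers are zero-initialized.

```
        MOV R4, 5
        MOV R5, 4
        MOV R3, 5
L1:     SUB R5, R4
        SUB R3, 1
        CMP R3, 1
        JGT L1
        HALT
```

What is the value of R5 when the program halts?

-16

after MOV R4, 5: R4=5
after MOV R5, 4: R5=4
after MOV R3, 5: R3=5
after SUB R5, R4: R5=4-5=-1
after SUB R3, 1: R3=5-1=4
CMP R3, 1  (cmp 4,1)
JGT L1: taken
after SUB R5, R4: R5=(-1)-5=-6
after SUB R3, 1: R3=4-1=3
CMP R3, 1  (cmp 3,1)
JGT L1: taken
after SUB R5, R4: R5=(-6)-5=-11
after SUB R3, 1: R3=3-1=2
CMP R3, 1  (cmp 2,1)
JGT L1: taken
after SUB R5, R4: R5=(-11)-5=-16
after SUB R3, 1: R3=2-1=1
CMP R3, 1  (cmp 1,1)
JGT L1: not taken
halt.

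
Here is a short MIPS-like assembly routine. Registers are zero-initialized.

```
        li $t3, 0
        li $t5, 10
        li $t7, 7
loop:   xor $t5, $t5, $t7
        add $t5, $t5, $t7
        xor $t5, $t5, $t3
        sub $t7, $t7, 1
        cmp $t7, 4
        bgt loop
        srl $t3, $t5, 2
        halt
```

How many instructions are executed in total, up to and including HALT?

$t3=0
$t5=10
$t7=7
$t5=10^7=13
$t5=13+7=20
$t5=20^0=20
$t7=7-1=6
cmp $t7, 4  (cmp 6,4)
bgt loop: taken
$t5=20^6=18
$t5=18+6=24
$t5=24^0=24
$t7=6-1=5
cmp $t7, 4  (cmp 5,4)
bgt loop: taken
$t5=24^5=29
$t5=29+5=34
$t5=34^0=34
$t7=5-1=4
cmp $t7, 4  (cmp 4,4)
bgt loop: not taken
$t3=34>>2=8
halt.
Total executed instructions: 23.

23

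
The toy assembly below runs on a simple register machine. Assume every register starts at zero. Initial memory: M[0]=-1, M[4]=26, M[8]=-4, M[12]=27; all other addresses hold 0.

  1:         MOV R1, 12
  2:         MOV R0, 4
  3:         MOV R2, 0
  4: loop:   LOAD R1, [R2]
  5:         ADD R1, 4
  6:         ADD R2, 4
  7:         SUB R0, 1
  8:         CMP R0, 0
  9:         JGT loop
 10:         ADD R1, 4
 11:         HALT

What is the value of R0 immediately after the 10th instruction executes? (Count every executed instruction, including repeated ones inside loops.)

3

after MOV R1, 12: R1=12
after MOV R0, 4: R0=4
after MOV R2, 0: R2=0
after LOAD R1, [R2]: R1=M[0]=-1
after ADD R1, 4: R1=(-1)+4=3
after ADD R2, 4: R2=0+4=4
after SUB R0, 1: R0=4-1=3
CMP R0, 0  (cmp 3,0)
JGT loop: taken
after LOAD R1, [R2]: R1=M[4]=26
After step 10: R0 = 3.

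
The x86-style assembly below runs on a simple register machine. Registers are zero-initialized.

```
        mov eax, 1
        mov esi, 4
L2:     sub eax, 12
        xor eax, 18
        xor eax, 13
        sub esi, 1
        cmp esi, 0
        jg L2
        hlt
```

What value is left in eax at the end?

eax=1
esi=4
eax=1-12=-11
eax=(-11)^18=-25
eax=(-25)^13=-22
esi=4-1=3
cmp esi, 0  (cmp 3,0)
jg L2: taken
eax=(-22)-12=-34
eax=(-34)^18=-52
eax=(-52)^13=-63
esi=3-1=2
cmp esi, 0  (cmp 2,0)
jg L2: taken
eax=(-63)-12=-75
eax=(-75)^18=-89
eax=(-89)^13=-86
esi=2-1=1
cmp esi, 0  (cmp 1,0)
jg L2: taken
eax=(-86)-12=-98
eax=(-98)^18=-116
eax=(-116)^13=-127
esi=1-1=0
cmp esi, 0  (cmp 0,0)
jg L2: not taken
halt.

-127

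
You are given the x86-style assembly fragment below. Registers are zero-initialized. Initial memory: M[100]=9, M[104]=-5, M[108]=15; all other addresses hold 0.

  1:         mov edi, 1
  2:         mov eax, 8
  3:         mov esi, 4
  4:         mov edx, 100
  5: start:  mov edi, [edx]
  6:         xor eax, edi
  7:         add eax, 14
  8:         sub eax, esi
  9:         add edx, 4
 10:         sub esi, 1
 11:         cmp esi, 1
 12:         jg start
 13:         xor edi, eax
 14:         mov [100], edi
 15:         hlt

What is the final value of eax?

0

mov edi, 1 → edi=1
mov eax, 8 → eax=8
mov esi, 4 → esi=4
mov edx, 100 → edx=100
mov edi, [edx] → edi=M[100]=9
xor eax, edi → eax=8^9=1
add eax, 14 → eax=1+14=15
sub eax, esi → eax=15-4=11
add edx, 4 → edx=100+4=104
sub esi, 1 → esi=4-1=3
cmp esi, 1  (cmp 3,1)
jg start: taken
mov edi, [edx] → edi=M[104]=-5
xor eax, edi → eax=11^(-5)=-16
add eax, 14 → eax=(-16)+14=-2
sub eax, esi → eax=(-2)-3=-5
add edx, 4 → edx=104+4=108
sub esi, 1 → esi=3-1=2
cmp esi, 1  (cmp 2,1)
jg start: taken
mov edi, [edx] → edi=M[108]=15
xor eax, edi → eax=(-5)^15=-12
add eax, 14 → eax=(-12)+14=2
sub eax, esi → eax=2-2=0
add edx, 4 → edx=108+4=112
sub esi, 1 → esi=2-1=1
cmp esi, 1  (cmp 1,1)
jg start: not taken
xor edi, eax → edi=15^0=15
mov [100], edi → M[100]=15
halt.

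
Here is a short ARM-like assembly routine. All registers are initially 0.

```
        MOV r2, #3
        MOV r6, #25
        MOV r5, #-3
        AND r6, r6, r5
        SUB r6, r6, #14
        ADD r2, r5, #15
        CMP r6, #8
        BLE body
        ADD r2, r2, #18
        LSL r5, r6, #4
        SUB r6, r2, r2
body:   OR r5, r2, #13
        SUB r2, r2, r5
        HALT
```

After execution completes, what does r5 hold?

after MOV r2, #3: r2=3
after MOV r6, #25: r6=25
after MOV r5, #-3: r5=-3
after AND r6, r6, r5: r6=25&(-3)=25
after SUB r6, r6, #14: r6=25-14=11
after ADD r2, r5, #15: r2=(-3)+15=12
CMP r6, #8  (cmp 11,8)
BLE body: not taken
after ADD r2, r2, #18: r2=12+18=30
after LSL r5, r6, #4: r5=11<<4=176
after SUB r6, r2, r2: r6=30-30=0
after OR r5, r2, #13: r5=30|13=31
after SUB r2, r2, r5: r2=30-31=-1
halt.

31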